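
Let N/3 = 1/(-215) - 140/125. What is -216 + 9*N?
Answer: -264843/1075 ≈ -246.37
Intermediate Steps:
N = -3627/1075 (N = 3*(1/(-215) - 140/125) = 3*(1*(-1/215) - 140*1/125) = 3*(-1/215 - 28/25) = 3*(-1209/1075) = -3627/1075 ≈ -3.3740)
-216 + 9*N = -216 + 9*(-3627/1075) = -216 - 32643/1075 = -264843/1075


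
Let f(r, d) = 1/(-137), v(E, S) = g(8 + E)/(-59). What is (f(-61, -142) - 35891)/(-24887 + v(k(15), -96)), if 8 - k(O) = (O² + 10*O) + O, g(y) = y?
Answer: 290107012/201110383 ≈ 1.4425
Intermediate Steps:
k(O) = 8 - O² - 11*O (k(O) = 8 - ((O² + 10*O) + O) = 8 - (O² + 11*O) = 8 + (-O² - 11*O) = 8 - O² - 11*O)
v(E, S) = -8/59 - E/59 (v(E, S) = (8 + E)/(-59) = (8 + E)*(-1/59) = -8/59 - E/59)
f(r, d) = -1/137
(f(-61, -142) - 35891)/(-24887 + v(k(15), -96)) = (-1/137 - 35891)/(-24887 + (-8/59 - (8 - 1*15² - 11*15)/59)) = -4917068/(137*(-24887 + (-8/59 - (8 - 1*225 - 165)/59))) = -4917068/(137*(-24887 + (-8/59 - (8 - 225 - 165)/59))) = -4917068/(137*(-24887 + (-8/59 - 1/59*(-382)))) = -4917068/(137*(-24887 + (-8/59 + 382/59))) = -4917068/(137*(-24887 + 374/59)) = -4917068/(137*(-1467959/59)) = -4917068/137*(-59/1467959) = 290107012/201110383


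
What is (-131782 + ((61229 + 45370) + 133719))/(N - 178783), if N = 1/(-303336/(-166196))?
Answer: -8230719024/13557788473 ≈ -0.60708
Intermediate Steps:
N = 41549/75834 (N = 1/(-303336*(-1/166196)) = 1/(75834/41549) = 41549/75834 ≈ 0.54789)
(-131782 + ((61229 + 45370) + 133719))/(N - 178783) = (-131782 + ((61229 + 45370) + 133719))/(41549/75834 - 178783) = (-131782 + (106599 + 133719))/(-13557788473/75834) = (-131782 + 240318)*(-75834/13557788473) = 108536*(-75834/13557788473) = -8230719024/13557788473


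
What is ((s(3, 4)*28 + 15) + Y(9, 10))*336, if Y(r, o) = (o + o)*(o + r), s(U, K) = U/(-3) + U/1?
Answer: 151536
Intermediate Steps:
s(U, K) = 2*U/3 (s(U, K) = U*(-⅓) + U*1 = -U/3 + U = 2*U/3)
Y(r, o) = 2*o*(o + r) (Y(r, o) = (2*o)*(o + r) = 2*o*(o + r))
((s(3, 4)*28 + 15) + Y(9, 10))*336 = ((((⅔)*3)*28 + 15) + 2*10*(10 + 9))*336 = ((2*28 + 15) + 2*10*19)*336 = ((56 + 15) + 380)*336 = (71 + 380)*336 = 451*336 = 151536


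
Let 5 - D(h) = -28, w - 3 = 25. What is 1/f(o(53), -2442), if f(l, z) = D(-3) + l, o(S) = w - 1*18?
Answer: 1/43 ≈ 0.023256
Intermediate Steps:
w = 28 (w = 3 + 25 = 28)
D(h) = 33 (D(h) = 5 - 1*(-28) = 5 + 28 = 33)
o(S) = 10 (o(S) = 28 - 1*18 = 28 - 18 = 10)
f(l, z) = 33 + l
1/f(o(53), -2442) = 1/(33 + 10) = 1/43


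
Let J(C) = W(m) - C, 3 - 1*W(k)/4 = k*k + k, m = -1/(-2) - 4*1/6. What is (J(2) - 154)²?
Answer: 1666681/81 ≈ 20576.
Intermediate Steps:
m = -⅙ (m = -1*(-½) - 4*⅙ = ½ - ⅔ = -⅙ ≈ -0.16667)
W(k) = 12 - 4*k - 4*k² (W(k) = 12 - 4*(k*k + k) = 12 - 4*(k² + k) = 12 - 4*(k + k²) = 12 + (-4*k - 4*k²) = 12 - 4*k - 4*k²)
J(C) = 113/9 - C (J(C) = (12 - 4*(-⅙) - 4*(-⅙)²) - C = (12 + ⅔ - 4*1/36) - C = (12 + ⅔ - ⅑) - C = 113/9 - C)
(J(2) - 154)² = ((113/9 - 1*2) - 154)² = ((113/9 - 2) - 154)² = (95/9 - 154)² = (-1291/9)² = 1666681/81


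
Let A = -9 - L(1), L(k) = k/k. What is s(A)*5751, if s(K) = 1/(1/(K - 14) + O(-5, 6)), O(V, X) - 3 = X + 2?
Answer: 138024/263 ≈ 524.81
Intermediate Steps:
L(k) = 1
O(V, X) = 5 + X (O(V, X) = 3 + (X + 2) = 3 + (2 + X) = 5 + X)
A = -10 (A = -9 - 1*1 = -9 - 1 = -10)
s(K) = 1/(11 + 1/(-14 + K)) (s(K) = 1/(1/(K - 14) + (5 + 6)) = 1/(1/(-14 + K) + 11) = 1/(11 + 1/(-14 + K)))
s(A)*5751 = ((-14 - 10)/(-153 + 11*(-10)))*5751 = (-24/(-153 - 110))*5751 = (-24/(-263))*5751 = -1/263*(-24)*5751 = (24/263)*5751 = 138024/263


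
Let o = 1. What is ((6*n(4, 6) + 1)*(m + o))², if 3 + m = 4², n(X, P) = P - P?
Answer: 196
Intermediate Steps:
n(X, P) = 0
m = 13 (m = -3 + 4² = -3 + 16 = 13)
((6*n(4, 6) + 1)*(m + o))² = ((6*0 + 1)*(13 + 1))² = ((0 + 1)*14)² = (1*14)² = 14² = 196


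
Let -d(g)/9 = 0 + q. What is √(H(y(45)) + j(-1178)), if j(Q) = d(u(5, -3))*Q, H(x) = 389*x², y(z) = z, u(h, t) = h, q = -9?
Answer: 9*√8547 ≈ 832.05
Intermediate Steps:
d(g) = 81 (d(g) = -9*(0 - 9) = -9*(-9) = 81)
j(Q) = 81*Q
√(H(y(45)) + j(-1178)) = √(389*45² + 81*(-1178)) = √(389*2025 - 95418) = √(787725 - 95418) = √692307 = 9*√8547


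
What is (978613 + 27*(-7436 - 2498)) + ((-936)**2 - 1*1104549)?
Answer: 481942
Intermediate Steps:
(978613 + 27*(-7436 - 2498)) + ((-936)**2 - 1*1104549) = (978613 + 27*(-9934)) + (876096 - 1104549) = (978613 - 268218) - 228453 = 710395 - 228453 = 481942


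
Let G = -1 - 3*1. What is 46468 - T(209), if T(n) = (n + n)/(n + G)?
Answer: 9525522/205 ≈ 46466.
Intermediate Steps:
G = -4 (G = -1 - 3 = -4)
T(n) = 2*n/(-4 + n) (T(n) = (n + n)/(n - 4) = (2*n)/(-4 + n) = 2*n/(-4 + n))
46468 - T(209) = 46468 - 2*209/(-4 + 209) = 46468 - 2*209/205 = 46468 - 1*418/205 = 46468 - 418/205 = 9525522/205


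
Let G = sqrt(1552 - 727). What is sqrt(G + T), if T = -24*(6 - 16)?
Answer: sqrt(240 + 5*sqrt(33)) ≈ 16.393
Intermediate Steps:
T = 240 (T = -24*(-10) = 240)
G = 5*sqrt(33) (G = sqrt(825) = 5*sqrt(33) ≈ 28.723)
sqrt(G + T) = sqrt(5*sqrt(33) + 240) = sqrt(240 + 5*sqrt(33))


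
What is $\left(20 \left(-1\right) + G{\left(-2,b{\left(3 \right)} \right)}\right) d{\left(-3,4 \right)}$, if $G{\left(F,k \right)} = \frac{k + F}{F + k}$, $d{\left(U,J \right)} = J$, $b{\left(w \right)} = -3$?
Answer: $-76$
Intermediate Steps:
$G{\left(F,k \right)} = 1$ ($G{\left(F,k \right)} = \frac{F + k}{F + k} = 1$)
$\left(20 \left(-1\right) + G{\left(-2,b{\left(3 \right)} \right)}\right) d{\left(-3,4 \right)} = \left(20 \left(-1\right) + 1\right) 4 = \left(-20 + 1\right) 4 = \left(-19\right) 4 = -76$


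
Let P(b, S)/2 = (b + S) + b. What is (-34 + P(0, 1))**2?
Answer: 1024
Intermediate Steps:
P(b, S) = 2*S + 4*b (P(b, S) = 2*((b + S) + b) = 2*((S + b) + b) = 2*(S + 2*b) = 2*S + 4*b)
(-34 + P(0, 1))**2 = (-34 + (2*1 + 4*0))**2 = (-34 + (2 + 0))**2 = (-34 + 2)**2 = (-32)**2 = 1024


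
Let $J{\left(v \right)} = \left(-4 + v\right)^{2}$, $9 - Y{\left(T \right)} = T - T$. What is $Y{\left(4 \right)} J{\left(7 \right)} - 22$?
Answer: $59$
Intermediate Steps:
$Y{\left(T \right)} = 9$ ($Y{\left(T \right)} = 9 - \left(T - T\right) = 9 - 0 = 9 + 0 = 9$)
$Y{\left(4 \right)} J{\left(7 \right)} - 22 = 9 \left(-4 + 7\right)^{2} - 22 = 9 \cdot 3^{2} - 22 = 9 \cdot 9 - 22 = 81 - 22 = 59$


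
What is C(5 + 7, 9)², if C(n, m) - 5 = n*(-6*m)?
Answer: 413449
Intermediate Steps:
C(n, m) = 5 - 6*m*n (C(n, m) = 5 + n*(-6*m) = 5 - 6*m*n)
C(5 + 7, 9)² = (5 - 6*9*(5 + 7))² = (5 - 6*9*12)² = (5 - 648)² = (-643)² = 413449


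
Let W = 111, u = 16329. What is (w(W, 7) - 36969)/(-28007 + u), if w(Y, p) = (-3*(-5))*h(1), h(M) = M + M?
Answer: 36939/11678 ≈ 3.1631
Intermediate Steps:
h(M) = 2*M
w(Y, p) = 30 (w(Y, p) = (-3*(-5))*(2*1) = 15*2 = 30)
(w(W, 7) - 36969)/(-28007 + u) = (30 - 36969)/(-28007 + 16329) = -36939/(-11678) = -36939*(-1/11678) = 36939/11678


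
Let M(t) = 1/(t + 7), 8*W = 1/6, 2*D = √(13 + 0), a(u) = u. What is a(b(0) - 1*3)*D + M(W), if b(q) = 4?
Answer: 48/337 + √13/2 ≈ 1.9452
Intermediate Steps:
D = √13/2 (D = √(13 + 0)/2 = √13/2 ≈ 1.8028)
W = 1/48 (W = (⅛)/6 = (⅛)*(⅙) = 1/48 ≈ 0.020833)
M(t) = 1/(7 + t)
a(b(0) - 1*3)*D + M(W) = (4 - 1*3)*(√13/2) + 1/(7 + 1/48) = (4 - 3)*(√13/2) + 1/(337/48) = 1*(√13/2) + 48/337 = √13/2 + 48/337 = 48/337 + √13/2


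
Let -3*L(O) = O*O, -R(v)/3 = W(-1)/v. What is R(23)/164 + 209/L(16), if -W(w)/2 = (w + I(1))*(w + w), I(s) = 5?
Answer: -594333/241408 ≈ -2.4619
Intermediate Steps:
W(w) = -4*w*(5 + w) (W(w) = -2*(w + 5)*(w + w) = -2*(5 + w)*2*w = -4*w*(5 + w))
R(v) = -48/v (R(v) = -3*(-4*(-1)*(5 - 1))/v = -3*(-4*(-1)*4)/v = -48/v)
L(O) = -O²/3 (L(O) = -O*O/3 = -O²/3)
R(23)/164 + 209/L(16) = -48/23/164 + 209/((-⅓*16²)) = -48*1/23*(1/164) + 209/((-⅓*256)) = -48/23*1/164 + 209/(-256/3) = -12/943 + 209*(-3/256) = -12/943 - 627/256 = -594333/241408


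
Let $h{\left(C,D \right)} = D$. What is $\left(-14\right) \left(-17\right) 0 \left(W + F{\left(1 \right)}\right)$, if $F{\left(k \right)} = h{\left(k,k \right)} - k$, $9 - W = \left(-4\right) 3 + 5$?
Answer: $0$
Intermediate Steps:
$W = 16$ ($W = 9 - \left(\left(-4\right) 3 + 5\right) = 9 - \left(-12 + 5\right) = 9 - -7 = 9 + 7 = 16$)
$F{\left(k \right)} = 0$ ($F{\left(k \right)} = k - k = 0$)
$\left(-14\right) \left(-17\right) 0 \left(W + F{\left(1 \right)}\right) = \left(-14\right) \left(-17\right) 0 \left(16 + 0\right) = 238 \cdot 0 \cdot 16 = 238 \cdot 0 = 0$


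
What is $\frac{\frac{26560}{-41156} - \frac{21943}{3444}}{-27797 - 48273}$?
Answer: $\frac{248639687}{2695564488120} \approx 9.224 \cdot 10^{-5}$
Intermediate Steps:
$\frac{\frac{26560}{-41156} - \frac{21943}{3444}}{-27797 - 48273} = \frac{26560 \left(- \frac{1}{41156}\right) - \frac{21943}{3444}}{-76070} = \left(- \frac{6640}{10289} - \frac{21943}{3444}\right) \left(- \frac{1}{76070}\right) = \left(- \frac{248639687}{35435316}\right) \left(- \frac{1}{76070}\right) = \frac{248639687}{2695564488120}$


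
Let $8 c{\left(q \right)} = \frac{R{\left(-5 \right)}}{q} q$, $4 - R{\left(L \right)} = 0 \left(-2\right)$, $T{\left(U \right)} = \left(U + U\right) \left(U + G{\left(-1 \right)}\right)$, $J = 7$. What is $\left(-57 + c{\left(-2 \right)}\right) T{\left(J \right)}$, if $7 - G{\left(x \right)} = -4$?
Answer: $-14238$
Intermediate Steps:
$G{\left(x \right)} = 11$ ($G{\left(x \right)} = 7 - -4 = 7 + 4 = 11$)
$T{\left(U \right)} = 2 U \left(11 + U\right)$ ($T{\left(U \right)} = \left(U + U\right) \left(U + 11\right) = 2 U \left(11 + U\right)$)
$R{\left(L \right)} = 4$ ($R{\left(L \right)} = 4 - 0 \left(-2\right) = 4 - 0 = 4 + 0 = 4$)
$c{\left(q \right)} = \frac{1}{2}$ ($c{\left(q \right)} = \frac{\frac{4}{q} q}{8} = \frac{1}{8} \cdot 4 = \frac{1}{2}$)
$\left(-57 + c{\left(-2 \right)}\right) T{\left(J \right)} = \left(-57 + \frac{1}{2}\right) 2 \cdot 7 \left(11 + 7\right) = - \frac{113 \cdot 2 \cdot 7 \cdot 18}{2} = \left(- \frac{113}{2}\right) 252 = -14238$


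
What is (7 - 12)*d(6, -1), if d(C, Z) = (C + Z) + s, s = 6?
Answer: -55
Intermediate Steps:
d(C, Z) = 6 + C + Z (d(C, Z) = (C + Z) + 6 = 6 + C + Z)
(7 - 12)*d(6, -1) = (7 - 12)*(6 + 6 - 1) = -5*11 = -55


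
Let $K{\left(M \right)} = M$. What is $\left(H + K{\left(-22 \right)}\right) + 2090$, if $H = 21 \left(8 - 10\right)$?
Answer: $2026$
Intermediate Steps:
$H = -42$ ($H = 21 \left(-2\right) = -42$)
$\left(H + K{\left(-22 \right)}\right) + 2090 = \left(-42 - 22\right) + 2090 = -64 + 2090 = 2026$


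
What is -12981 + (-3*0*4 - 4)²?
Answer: -12965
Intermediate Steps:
-12981 + (-3*0*4 - 4)² = -12981 + (0*4 - 4)² = -12981 + (0 - 4)² = -12981 + (-4)² = -12981 + 16 = -12965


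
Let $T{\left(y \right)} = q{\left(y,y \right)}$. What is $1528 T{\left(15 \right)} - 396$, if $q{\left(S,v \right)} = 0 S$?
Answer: $-396$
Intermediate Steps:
$q{\left(S,v \right)} = 0$
$T{\left(y \right)} = 0$
$1528 T{\left(15 \right)} - 396 = 1528 \cdot 0 - 396 = 0 - 396 = -396$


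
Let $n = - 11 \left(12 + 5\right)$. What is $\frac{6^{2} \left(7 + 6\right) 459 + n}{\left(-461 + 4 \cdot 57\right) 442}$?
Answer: $- \frac{12625}{6058} \approx -2.084$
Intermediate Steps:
$n = -187$ ($n = \left(-11\right) 17 = -187$)
$\frac{6^{2} \left(7 + 6\right) 459 + n}{\left(-461 + 4 \cdot 57\right) 442} = \frac{6^{2} \left(7 + 6\right) 459 - 187}{\left(-461 + 4 \cdot 57\right) 442} = \frac{36 \cdot 13 \cdot 459 - 187}{\left(-461 + 228\right) 442} = \frac{468 \cdot 459 - 187}{\left(-233\right) 442} = \frac{214812 - 187}{-102986} = 214625 \left(- \frac{1}{102986}\right) = - \frac{12625}{6058}$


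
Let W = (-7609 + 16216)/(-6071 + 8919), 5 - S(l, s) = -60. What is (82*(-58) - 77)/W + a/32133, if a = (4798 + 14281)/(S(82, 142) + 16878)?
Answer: -2497911806599981/1561968003111 ≈ -1599.2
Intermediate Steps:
S(l, s) = 65 (S(l, s) = 5 - 1*(-60) = 5 + 60 = 65)
W = 8607/2848 ≈ 3.0221
a = 19079/16943 (a = (4798 + 14281)/(65 + 16878) = 19079/16943 ≈ 1.1261)
(82*(-58) - 77)/W + a/32133 = (82*(-58) - 77)/(8607/2848) + (19079/16943)/32133 = (-4756 - 77)*(2848/8607) + (19079/16943)*(1/32133) = -4833*2848/8607 + 19079/544429419 = -4588128/2869 + 19079/544429419 = -2497911806599981/1561968003111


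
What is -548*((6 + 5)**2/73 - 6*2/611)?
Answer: -40034140/44603 ≈ -897.57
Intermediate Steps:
-548*((6 + 5)**2/73 - 6*2/611) = -548*(11**2*(1/73) - 12*1/611) = -548*(121*(1/73) - 12/611) = -548*(121/73 - 12/611) = -548*73055/44603 = -40034140/44603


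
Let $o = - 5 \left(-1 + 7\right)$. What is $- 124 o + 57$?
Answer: $3777$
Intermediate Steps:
$o = -30$ ($o = \left(-5\right) 6 = -30$)
$- 124 o + 57 = \left(-124\right) \left(-30\right) + 57 = 3720 + 57 = 3777$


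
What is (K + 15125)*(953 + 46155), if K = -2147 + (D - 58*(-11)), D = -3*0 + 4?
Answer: 641610960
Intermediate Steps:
D = 4 (D = 0 + 4 = 4)
K = -1505 (K = -2147 + (4 - 58*(-11)) = -2147 + (4 + 638) = -2147 + 642 = -1505)
(K + 15125)*(953 + 46155) = (-1505 + 15125)*(953 + 46155) = 13620*47108 = 641610960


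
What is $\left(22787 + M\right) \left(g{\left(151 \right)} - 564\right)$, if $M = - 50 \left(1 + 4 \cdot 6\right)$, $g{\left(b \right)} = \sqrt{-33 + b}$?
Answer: $-12146868 + 21537 \sqrt{118} \approx -1.1913 \cdot 10^{7}$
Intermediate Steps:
$M = -1250$ ($M = - 50 \left(1 + 24\right) = \left(-50\right) 25 = -1250$)
$\left(22787 + M\right) \left(g{\left(151 \right)} - 564\right) = \left(22787 - 1250\right) \left(\sqrt{-33 + 151} - 564\right) = 21537 \left(\sqrt{118} - 564\right) = 21537 \left(-564 + \sqrt{118}\right) = -12146868 + 21537 \sqrt{118}$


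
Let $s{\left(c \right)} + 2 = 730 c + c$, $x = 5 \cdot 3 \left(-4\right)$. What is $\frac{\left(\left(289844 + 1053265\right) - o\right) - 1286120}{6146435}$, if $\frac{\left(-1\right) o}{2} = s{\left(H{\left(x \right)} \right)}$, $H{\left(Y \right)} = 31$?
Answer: $\frac{102307}{6146435} \approx 0.016645$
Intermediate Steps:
$x = -60$ ($x = 15 \left(-4\right) = -60$)
$s{\left(c \right)} = -2 + 731 c$ ($s{\left(c \right)} = -2 + \left(730 c + c\right) = -2 + 731 c$)
$o = -45318$ ($o = - 2 \left(-2 + 731 \cdot 31\right) = - 2 \left(-2 + 22661\right) = \left(-2\right) 22659 = -45318$)
$\frac{\left(\left(289844 + 1053265\right) - o\right) - 1286120}{6146435} = \frac{\left(\left(289844 + 1053265\right) - -45318\right) - 1286120}{6146435} = \left(\left(1343109 + 45318\right) - 1286120\right) \frac{1}{6146435} = \left(1388427 - 1286120\right) \frac{1}{6146435} = 102307 \cdot \frac{1}{6146435} = \frac{102307}{6146435}$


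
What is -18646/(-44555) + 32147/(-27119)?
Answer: -926648711/1208287045 ≈ -0.76691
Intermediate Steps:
-18646/(-44555) + 32147/(-27119) = -18646*(-1/44555) + 32147*(-1/27119) = 18646/44555 - 32147/27119 = -926648711/1208287045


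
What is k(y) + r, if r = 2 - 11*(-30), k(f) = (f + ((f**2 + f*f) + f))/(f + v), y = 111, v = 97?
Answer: 5870/13 ≈ 451.54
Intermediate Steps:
k(f) = (2*f + 2*f**2)/(97 + f) (k(f) = (f + ((f**2 + f*f) + f))/(f + 97) = (f + ((f**2 + f**2) + f))/(97 + f) = (f + (2*f**2 + f))/(97 + f) = (f + (f + 2*f**2))/(97 + f) = (2*f + 2*f**2)/(97 + f))
r = 332 (r = 2 + 330 = 332)
k(y) + r = 2*111*(1 + 111)/(97 + 111) + 332 = 2*111*112/208 + 332 = 2*111*(1/208)*112 + 332 = 1554/13 + 332 = 5870/13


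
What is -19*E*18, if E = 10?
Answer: -3420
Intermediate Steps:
-19*E*18 = -19*10*18 = -190*18 = -3420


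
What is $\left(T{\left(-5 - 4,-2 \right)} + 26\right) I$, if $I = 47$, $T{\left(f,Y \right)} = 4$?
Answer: $1410$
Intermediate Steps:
$\left(T{\left(-5 - 4,-2 \right)} + 26\right) I = \left(4 + 26\right) 47 = 30 \cdot 47 = 1410$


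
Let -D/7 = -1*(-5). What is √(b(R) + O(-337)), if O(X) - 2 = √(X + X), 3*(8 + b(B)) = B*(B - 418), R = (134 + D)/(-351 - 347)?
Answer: √(6708255 + 487204*I*√674)/698 ≈ 4.6452 + 2.7944*I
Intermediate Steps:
D = -35 (D = -(-7)*(-5) = -7*5 = -35)
R = -99/698 (R = (134 - 35)/(-351 - 347) = 99/(-698) = 99*(-1/698) = -99/698 ≈ -0.14183)
b(B) = -8 + B*(-418 + B)/3 (b(B) = -8 + (B*(B - 418))/3 = -8 + (B*(-418 + B))/3 = -8 + B*(-418 + B)/3)
O(X) = 2 + √2*√X (O(X) = 2 + √(X + X) = 2 + √(2*X) = 2 + √2*√X)
√(b(R) + O(-337)) = √((-8 - 418/3*(-99/698) + (-99/698)²/3) + (2 + √2*√(-337))) = √((-8 + 6897/349 + (⅓)*(9801/487204)) + (2 + √2*(I*√337))) = √((-8 + 6897/349 + 3267/487204) + (2 + I*√674)) = √(5733847/487204 + (2 + I*√674)) = √(6708255/487204 + I*√674)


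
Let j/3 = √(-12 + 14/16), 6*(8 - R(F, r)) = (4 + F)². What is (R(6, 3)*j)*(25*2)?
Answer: -325*I*√178 ≈ -4336.0*I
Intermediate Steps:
R(F, r) = 8 - (4 + F)²/6
j = 3*I*√178/4 (j = 3*√(-12 + 14/16) = 3*√(-12 + 14*(1/16)) = 3*√(-12 + 7/8) = 3*√(-89/8) = 3*(I*√178/4) = 3*I*√178/4 ≈ 10.006*I)
(R(6, 3)*j)*(25*2) = ((8 - (4 + 6)²/6)*(3*I*√178/4))*(25*2) = ((8 - ⅙*10²)*(3*I*√178/4))*50 = ((8 - ⅙*100)*(3*I*√178/4))*50 = ((8 - 50/3)*(3*I*√178/4))*50 = -13*I*√178/2*50 = -325*I*√178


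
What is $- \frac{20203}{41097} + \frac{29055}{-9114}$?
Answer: $- \frac{65628737}{17836098} \approx -3.6795$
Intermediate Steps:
$- \frac{20203}{41097} + \frac{29055}{-9114} = \left(-20203\right) \frac{1}{41097} + 29055 \left(- \frac{1}{9114}\right) = - \frac{20203}{41097} - \frac{9685}{3038} = - \frac{65628737}{17836098}$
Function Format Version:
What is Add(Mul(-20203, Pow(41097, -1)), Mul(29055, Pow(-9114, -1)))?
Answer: Rational(-65628737, 17836098) ≈ -3.6795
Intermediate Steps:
Add(Mul(-20203, Pow(41097, -1)), Mul(29055, Pow(-9114, -1))) = Add(Mul(-20203, Rational(1, 41097)), Mul(29055, Rational(-1, 9114))) = Add(Rational(-20203, 41097), Rational(-9685, 3038)) = Rational(-65628737, 17836098)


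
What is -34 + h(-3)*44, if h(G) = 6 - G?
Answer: 362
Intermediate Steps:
-34 + h(-3)*44 = -34 + (6 - 1*(-3))*44 = -34 + (6 + 3)*44 = -34 + 9*44 = -34 + 396 = 362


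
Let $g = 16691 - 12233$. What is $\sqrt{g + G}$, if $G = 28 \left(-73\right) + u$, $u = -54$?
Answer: $2 \sqrt{590} \approx 48.58$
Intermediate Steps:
$G = -2098$ ($G = 28 \left(-73\right) - 54 = -2044 - 54 = -2098$)
$g = 4458$
$\sqrt{g + G} = \sqrt{4458 - 2098} = \sqrt{2360} = 2 \sqrt{590}$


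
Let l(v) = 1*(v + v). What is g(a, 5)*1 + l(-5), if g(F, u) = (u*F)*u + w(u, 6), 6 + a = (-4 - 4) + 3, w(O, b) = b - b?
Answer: -285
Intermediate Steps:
w(O, b) = 0
a = -11 (a = -6 + ((-4 - 4) + 3) = -6 + (-8 + 3) = -6 - 5 = -11)
g(F, u) = F*u² (g(F, u) = (u*F)*u + 0 = (F*u)*u + 0 = F*u² + 0 = F*u²)
l(v) = 2*v (l(v) = 1*(2*v) = 2*v)
g(a, 5)*1 + l(-5) = -11*5²*1 + 2*(-5) = -11*25*1 - 10 = -275*1 - 10 = -275 - 10 = -285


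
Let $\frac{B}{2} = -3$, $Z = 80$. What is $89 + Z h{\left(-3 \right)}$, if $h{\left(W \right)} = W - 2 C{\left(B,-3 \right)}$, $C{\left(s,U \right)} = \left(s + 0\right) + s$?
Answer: $1769$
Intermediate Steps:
$B = -6$ ($B = 2 \left(-3\right) = -6$)
$C{\left(s,U \right)} = 2 s$ ($C{\left(s,U \right)} = s + s = 2 s$)
$h{\left(W \right)} = 24 + W$ ($h{\left(W \right)} = W - 2 \cdot 2 \left(-6\right) = W - -24 = W + 24 = 24 + W$)
$89 + Z h{\left(-3 \right)} = 89 + 80 \left(24 - 3\right) = 89 + 80 \cdot 21 = 89 + 1680 = 1769$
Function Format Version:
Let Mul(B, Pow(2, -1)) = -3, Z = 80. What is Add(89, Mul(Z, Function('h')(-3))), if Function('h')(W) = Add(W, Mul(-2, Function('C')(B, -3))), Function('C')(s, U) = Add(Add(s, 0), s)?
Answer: 1769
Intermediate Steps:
B = -6 (B = Mul(2, -3) = -6)
Function('C')(s, U) = Mul(2, s) (Function('C')(s, U) = Add(s, s) = Mul(2, s))
Function('h')(W) = Add(24, W) (Function('h')(W) = Add(W, Mul(-2, Mul(2, -6))) = Add(W, Mul(-2, -12)) = Add(W, 24) = Add(24, W))
Add(89, Mul(Z, Function('h')(-3))) = Add(89, Mul(80, Add(24, -3))) = Add(89, Mul(80, 21)) = Add(89, 1680) = 1769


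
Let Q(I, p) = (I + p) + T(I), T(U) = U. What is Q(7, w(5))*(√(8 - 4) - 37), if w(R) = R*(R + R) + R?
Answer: -2415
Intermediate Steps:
w(R) = R + 2*R² (w(R) = R*(2*R) + R = 2*R² + R = R + 2*R²)
Q(I, p) = p + 2*I (Q(I, p) = (I + p) + I = p + 2*I)
Q(7, w(5))*(√(8 - 4) - 37) = (5*(1 + 2*5) + 2*7)*(√(8 - 4) - 37) = (5*(1 + 10) + 14)*(√4 - 37) = (5*11 + 14)*(2 - 37) = (55 + 14)*(-35) = 69*(-35) = -2415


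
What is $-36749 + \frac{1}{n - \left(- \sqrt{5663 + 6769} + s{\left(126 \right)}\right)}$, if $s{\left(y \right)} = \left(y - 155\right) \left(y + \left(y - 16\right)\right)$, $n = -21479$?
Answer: $- \frac{7870562486592}{214170793} - \frac{4 \sqrt{777}}{214170793} \approx -36749.0$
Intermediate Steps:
$s{\left(y \right)} = \left(-155 + y\right) \left(-16 + 2 y\right)$ ($s{\left(y \right)} = \left(-155 + y\right) \left(y + \left(-16 + y\right)\right) = \left(-155 + y\right) \left(-16 + 2 y\right)$)
$-36749 + \frac{1}{n - \left(- \sqrt{5663 + 6769} + s{\left(126 \right)}\right)} = -36749 + \frac{1}{-21479 - \left(2480 - 41076 + 31752 - \sqrt{5663 + 6769}\right)} = -36749 + \frac{1}{-21479 - \left(-38596 + 31752 - 4 \sqrt{777}\right)} = -36749 + \frac{1}{-21479 + \left(4 \sqrt{777} - \left(2480 - 41076 + 31752\right)\right)} = -36749 + \frac{1}{-21479 + \left(4 \sqrt{777} - -6844\right)} = -36749 + \frac{1}{-21479 + \left(4 \sqrt{777} + 6844\right)} = -36749 + \frac{1}{-21479 + \left(6844 + 4 \sqrt{777}\right)} = -36749 + \frac{1}{-14635 + 4 \sqrt{777}}$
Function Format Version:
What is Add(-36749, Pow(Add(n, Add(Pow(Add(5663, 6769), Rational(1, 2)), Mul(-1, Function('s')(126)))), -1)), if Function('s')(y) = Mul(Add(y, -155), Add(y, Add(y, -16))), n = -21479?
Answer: Add(Rational(-7870562486592, 214170793), Mul(Rational(-4, 214170793), Pow(777, Rational(1, 2)))) ≈ -36749.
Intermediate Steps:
Function('s')(y) = Mul(Add(-155, y), Add(-16, Mul(2, y))) (Function('s')(y) = Mul(Add(-155, y), Add(y, Add(-16, y))) = Mul(Add(-155, y), Add(-16, Mul(2, y))))
Add(-36749, Pow(Add(n, Add(Pow(Add(5663, 6769), Rational(1, 2)), Mul(-1, Function('s')(126)))), -1)) = Add(-36749, Pow(Add(-21479, Add(Pow(Add(5663, 6769), Rational(1, 2)), Mul(-1, Add(2480, Mul(-326, 126), Mul(2, Pow(126, 2)))))), -1)) = Add(-36749, Pow(Add(-21479, Add(Pow(12432, Rational(1, 2)), Mul(-1, Add(2480, -41076, Mul(2, 15876))))), -1)) = Add(-36749, Pow(Add(-21479, Add(Mul(4, Pow(777, Rational(1, 2))), Mul(-1, Add(2480, -41076, 31752)))), -1)) = Add(-36749, Pow(Add(-21479, Add(Mul(4, Pow(777, Rational(1, 2))), Mul(-1, -6844))), -1)) = Add(-36749, Pow(Add(-21479, Add(Mul(4, Pow(777, Rational(1, 2))), 6844)), -1)) = Add(-36749, Pow(Add(-21479, Add(6844, Mul(4, Pow(777, Rational(1, 2))))), -1)) = Add(-36749, Pow(Add(-14635, Mul(4, Pow(777, Rational(1, 2)))), -1))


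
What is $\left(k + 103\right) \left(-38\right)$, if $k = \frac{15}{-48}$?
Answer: $- \frac{31217}{8} \approx -3902.1$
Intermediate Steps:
$k = - \frac{5}{16}$ ($k = 15 \left(- \frac{1}{48}\right) = - \frac{5}{16} \approx -0.3125$)
$\left(k + 103\right) \left(-38\right) = \left(- \frac{5}{16} + 103\right) \left(-38\right) = \frac{1643}{16} \left(-38\right) = - \frac{31217}{8}$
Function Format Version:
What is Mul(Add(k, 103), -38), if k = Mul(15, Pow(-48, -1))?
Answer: Rational(-31217, 8) ≈ -3902.1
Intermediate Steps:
k = Rational(-5, 16) (k = Mul(15, Rational(-1, 48)) = Rational(-5, 16) ≈ -0.31250)
Mul(Add(k, 103), -38) = Mul(Add(Rational(-5, 16), 103), -38) = Mul(Rational(1643, 16), -38) = Rational(-31217, 8)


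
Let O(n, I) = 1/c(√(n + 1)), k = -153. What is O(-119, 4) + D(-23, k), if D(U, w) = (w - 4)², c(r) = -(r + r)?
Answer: 24649 + I*√118/236 ≈ 24649.0 + 0.046029*I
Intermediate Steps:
c(r) = -2*r
D(U, w) = (-4 + w)²
O(n, I) = -1/(2*√(1 + n)) (O(n, I) = 1/(-2*√(n + 1)) = 1/(-2*√(1 + n)) = -1/(2*√(1 + n)))
O(-119, 4) + D(-23, k) = -1/(2*√(1 - 119)) + (-4 - 153)² = -(-1)*I*√118/236 + (-157)² = -(-1)*I*√118/236 + 24649 = I*√118/236 + 24649 = 24649 + I*√118/236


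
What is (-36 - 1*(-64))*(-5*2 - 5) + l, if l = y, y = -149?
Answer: -569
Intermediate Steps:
l = -149
(-36 - 1*(-64))*(-5*2 - 5) + l = (-36 - 1*(-64))*(-5*2 - 5) - 149 = (-36 + 64)*(-10 - 5) - 149 = 28*(-15) - 149 = -420 - 149 = -569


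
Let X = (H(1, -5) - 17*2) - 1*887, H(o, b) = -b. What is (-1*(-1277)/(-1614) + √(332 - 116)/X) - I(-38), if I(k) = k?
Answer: 60055/1614 - 3*√6/458 ≈ 37.193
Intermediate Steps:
X = -916 (X = (-1*(-5) - 17*2) - 1*887 = (5 - 34) - 887 = -29 - 887 = -916)
(-1*(-1277)/(-1614) + √(332 - 116)/X) - I(-38) = (-1*(-1277)/(-1614) + √(332 - 116)/(-916)) - 1*(-38) = (1277*(-1/1614) + √216*(-1/916)) + 38 = (-1277/1614 + (6*√6)*(-1/916)) + 38 = (-1277/1614 - 3*√6/458) + 38 = 60055/1614 - 3*√6/458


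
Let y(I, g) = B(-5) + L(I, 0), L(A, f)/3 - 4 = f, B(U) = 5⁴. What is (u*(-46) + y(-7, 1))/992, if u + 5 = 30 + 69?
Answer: -3687/992 ≈ -3.7167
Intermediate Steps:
B(U) = 625
L(A, f) = 12 + 3*f
y(I, g) = 637 (y(I, g) = 625 + (12 + 3*0) = 625 + (12 + 0) = 625 + 12 = 637)
u = 94 (u = -5 + (30 + 69) = -5 + 99 = 94)
(u*(-46) + y(-7, 1))/992 = (94*(-46) + 637)/992 = (-4324 + 637)*(1/992) = -3687*1/992 = -3687/992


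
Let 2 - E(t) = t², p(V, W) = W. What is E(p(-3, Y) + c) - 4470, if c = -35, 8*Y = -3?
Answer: -366041/64 ≈ -5719.4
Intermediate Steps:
Y = -3/8 (Y = (⅛)*(-3) = -3/8 ≈ -0.37500)
E(t) = 2 - t²
E(p(-3, Y) + c) - 4470 = (2 - (-3/8 - 35)²) - 4470 = (2 - (-283/8)²) - 4470 = (2 - 1*80089/64) - 4470 = (2 - 80089/64) - 4470 = -79961/64 - 4470 = -366041/64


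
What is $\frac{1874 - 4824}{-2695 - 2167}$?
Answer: $\frac{1475}{2431} \approx 0.60675$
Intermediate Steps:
$\frac{1874 - 4824}{-2695 - 2167} = - \frac{2950}{-4862} = \left(-2950\right) \left(- \frac{1}{4862}\right) = \frac{1475}{2431}$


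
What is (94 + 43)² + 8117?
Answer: 26886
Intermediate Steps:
(94 + 43)² + 8117 = 137² + 8117 = 18769 + 8117 = 26886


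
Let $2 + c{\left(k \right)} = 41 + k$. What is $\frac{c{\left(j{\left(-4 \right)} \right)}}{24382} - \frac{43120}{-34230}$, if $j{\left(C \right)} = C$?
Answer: $\frac{15036427}{11922798} \approx 1.2611$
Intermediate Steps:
$c{\left(k \right)} = 39 + k$ ($c{\left(k \right)} = -2 + \left(41 + k\right) = 39 + k$)
$\frac{c{\left(j{\left(-4 \right)} \right)}}{24382} - \frac{43120}{-34230} = \frac{39 - 4}{24382} - \frac{43120}{-34230} = 35 \cdot \frac{1}{24382} - - \frac{616}{489} = \frac{35}{24382} + \frac{616}{489} = \frac{15036427}{11922798}$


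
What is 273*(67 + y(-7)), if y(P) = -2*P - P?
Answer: 24024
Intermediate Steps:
y(P) = -3*P
273*(67 + y(-7)) = 273*(67 - 3*(-7)) = 273*(67 + 21) = 273*88 = 24024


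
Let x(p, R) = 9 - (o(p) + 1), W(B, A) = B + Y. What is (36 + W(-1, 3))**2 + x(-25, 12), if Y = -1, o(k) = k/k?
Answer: 1163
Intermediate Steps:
o(k) = 1
W(B, A) = -1 + B (W(B, A) = B - 1 = -1 + B)
x(p, R) = 7 (x(p, R) = 9 - (1 + 1) = 9 - 1*2 = 9 - 2 = 7)
(36 + W(-1, 3))**2 + x(-25, 12) = (36 + (-1 - 1))**2 + 7 = (36 - 2)**2 + 7 = 34**2 + 7 = 1156 + 7 = 1163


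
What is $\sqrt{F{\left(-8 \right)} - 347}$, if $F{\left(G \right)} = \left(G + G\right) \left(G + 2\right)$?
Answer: $i \sqrt{251} \approx 15.843 i$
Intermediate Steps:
$F{\left(G \right)} = 2 G \left(2 + G\right)$
$\sqrt{F{\left(-8 \right)} - 347} = \sqrt{2 \left(-8\right) \left(2 - 8\right) - 347} = \sqrt{2 \left(-8\right) \left(-6\right) - 347} = \sqrt{96 - 347} = \sqrt{-251} = i \sqrt{251}$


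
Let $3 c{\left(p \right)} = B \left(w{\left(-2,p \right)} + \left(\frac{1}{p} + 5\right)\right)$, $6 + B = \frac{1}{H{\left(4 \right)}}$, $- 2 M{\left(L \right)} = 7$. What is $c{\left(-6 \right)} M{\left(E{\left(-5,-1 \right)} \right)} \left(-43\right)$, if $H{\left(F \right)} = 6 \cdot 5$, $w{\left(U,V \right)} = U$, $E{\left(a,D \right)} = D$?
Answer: $- \frac{915943}{1080} \approx -848.1$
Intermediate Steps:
$M{\left(L \right)} = - \frac{7}{2}$ ($M{\left(L \right)} = \left(- \frac{1}{2}\right) 7 = - \frac{7}{2}$)
$H{\left(F \right)} = 30$
$B = - \frac{179}{30}$ ($B = -6 + \frac{1}{30} = - \frac{179}{30} \approx -5.9667$)
$c{\left(p \right)} = - \frac{179}{30} - \frac{179}{90 p}$ ($c{\left(p \right)} = \frac{\left(- \frac{179}{30}\right) \left(-2 + \left(\frac{1}{p} + 5\right)\right)}{3} = \frac{\left(- \frac{179}{30}\right) \left(-2 + \left(5 + \frac{1}{p}\right)\right)}{3} = \frac{\left(- \frac{179}{30}\right) \left(3 + \frac{1}{p}\right)}{3} = \frac{- \frac{179}{10} - \frac{179}{30 p}}{3} = - \frac{179}{30} - \frac{179}{90 p}$)
$c{\left(-6 \right)} M{\left(E{\left(-5,-1 \right)} \right)} \left(-43\right) = \frac{179 \left(-1 - -18\right)}{90 \left(-6\right)} \left(- \frac{7}{2}\right) \left(-43\right) = \frac{179}{90} \left(- \frac{1}{6}\right) \left(-1 + 18\right) \left(- \frac{7}{2}\right) \left(-43\right) = \frac{179}{90} \left(- \frac{1}{6}\right) 17 \left(- \frac{7}{2}\right) \left(-43\right) = \left(- \frac{3043}{540}\right) \left(- \frac{7}{2}\right) \left(-43\right) = \frac{21301}{1080} \left(-43\right) = - \frac{915943}{1080}$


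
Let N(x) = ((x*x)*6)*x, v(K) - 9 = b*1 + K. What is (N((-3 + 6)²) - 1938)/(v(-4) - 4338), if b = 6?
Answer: -2436/4327 ≈ -0.56298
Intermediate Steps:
v(K) = 15 + K (v(K) = 9 + (6*1 + K) = 9 + (6 + K) = 15 + K)
N(x) = 6*x³ (N(x) = (x²*6)*x = (6*x²)*x = 6*x³)
(N((-3 + 6)²) - 1938)/(v(-4) - 4338) = (6*((-3 + 6)²)³ - 1938)/((15 - 4) - 4338) = (6*(3²)³ - 1938)/(11 - 4338) = (6*9³ - 1938)/(-4327) = (6*729 - 1938)*(-1/4327) = (4374 - 1938)*(-1/4327) = 2436*(-1/4327) = -2436/4327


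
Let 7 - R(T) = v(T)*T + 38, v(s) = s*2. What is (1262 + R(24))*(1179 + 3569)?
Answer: 375092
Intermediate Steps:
v(s) = 2*s
R(T) = -31 - 2*T**2 (R(T) = 7 - ((2*T)*T + 38) = 7 - (2*T**2 + 38) = 7 - (38 + 2*T**2) = 7 + (-38 - 2*T**2) = -31 - 2*T**2)
(1262 + R(24))*(1179 + 3569) = (1262 + (-31 - 2*24**2))*(1179 + 3569) = (1262 + (-31 - 2*576))*4748 = (1262 + (-31 - 1152))*4748 = (1262 - 1183)*4748 = 79*4748 = 375092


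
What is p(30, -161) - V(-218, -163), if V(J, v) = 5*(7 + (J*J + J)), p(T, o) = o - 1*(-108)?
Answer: -236618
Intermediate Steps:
p(T, o) = 108 + o (p(T, o) = o + 108 = 108 + o)
V(J, v) = 35 + 5*J + 5*J**2 (V(J, v) = 5*(7 + (J**2 + J)) = 5*(7 + (J + J**2)) = 5*(7 + J + J**2) = 35 + 5*J + 5*J**2)
p(30, -161) - V(-218, -163) = (108 - 161) - (35 + 5*(-218) + 5*(-218)**2) = -53 - (35 - 1090 + 5*47524) = -53 - (35 - 1090 + 237620) = -53 - 1*236565 = -53 - 236565 = -236618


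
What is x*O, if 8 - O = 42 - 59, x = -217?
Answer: -5425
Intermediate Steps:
O = 25 (O = 8 - (42 - 59) = 8 - 1*(-17) = 8 + 17 = 25)
x*O = -217*25 = -5425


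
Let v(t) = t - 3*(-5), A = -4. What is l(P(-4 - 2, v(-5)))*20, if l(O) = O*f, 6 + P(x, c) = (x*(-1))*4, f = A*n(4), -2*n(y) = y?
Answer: 2880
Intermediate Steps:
n(y) = -y/2
v(t) = 15 + t (v(t) = t + 15 = 15 + t)
f = 8 (f = -(-2)*4 = -4*(-2) = 8)
P(x, c) = -6 - 4*x (P(x, c) = -6 + (x*(-1))*4 = -6 - x*4 = -6 - 4*x)
l(O) = 8*O (l(O) = O*8 = 8*O)
l(P(-4 - 2, v(-5)))*20 = (8*(-6 - 4*(-4 - 2)))*20 = (8*(-6 - 4*(-6)))*20 = (8*(-6 + 24))*20 = (8*18)*20 = 144*20 = 2880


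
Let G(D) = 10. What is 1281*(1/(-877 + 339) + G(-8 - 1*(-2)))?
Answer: 6890499/538 ≈ 12808.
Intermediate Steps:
1281*(1/(-877 + 339) + G(-8 - 1*(-2))) = 1281*(1/(-877 + 339) + 10) = 1281*(1/(-538) + 10) = 1281*(-1/538 + 10) = 1281*(5379/538) = 6890499/538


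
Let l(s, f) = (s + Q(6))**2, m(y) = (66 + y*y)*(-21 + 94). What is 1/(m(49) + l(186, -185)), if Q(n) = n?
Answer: 1/216955 ≈ 4.6093e-6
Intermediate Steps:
m(y) = 4818 + 73*y**2 (m(y) = (66 + y**2)*73 = 4818 + 73*y**2)
l(s, f) = (6 + s)**2 (l(s, f) = (s + 6)**2 = (6 + s)**2)
1/(m(49) + l(186, -185)) = 1/((4818 + 73*49**2) + (6 + 186)**2) = 1/((4818 + 73*2401) + 192**2) = 1/((4818 + 175273) + 36864) = 1/(180091 + 36864) = 1/216955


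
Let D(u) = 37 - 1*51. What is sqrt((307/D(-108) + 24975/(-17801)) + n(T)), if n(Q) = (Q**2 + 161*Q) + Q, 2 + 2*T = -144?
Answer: I*sqrt(8264535955690)/35602 ≈ 80.749*I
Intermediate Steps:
D(u) = -14 (D(u) = 37 - 51 = -14)
T = -73 (T = -1 + (1/2)*(-144) = -1 - 72 = -73)
n(Q) = Q**2 + 162*Q
sqrt((307/D(-108) + 24975/(-17801)) + n(T)) = sqrt((307/(-14) + 24975/(-17801)) - 73*(162 - 73)) = sqrt((307*(-1/14) + 24975*(-1/17801)) - 73*89) = sqrt((-307/14 - 24975/17801) - 6497) = sqrt(-830651/35602 - 6497) = sqrt(-232136845/35602) = I*sqrt(8264535955690)/35602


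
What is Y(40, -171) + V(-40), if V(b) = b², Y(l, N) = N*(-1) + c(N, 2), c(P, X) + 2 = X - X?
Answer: 1769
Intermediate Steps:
c(P, X) = -2 (c(P, X) = -2 + (X - X) = -2 + 0 = -2)
Y(l, N) = -2 - N (Y(l, N) = N*(-1) - 2 = -N - 2 = -2 - N)
Y(40, -171) + V(-40) = (-2 - 1*(-171)) + (-40)² = (-2 + 171) + 1600 = 169 + 1600 = 1769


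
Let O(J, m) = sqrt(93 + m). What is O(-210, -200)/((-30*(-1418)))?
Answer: I*sqrt(107)/42540 ≈ 0.00024316*I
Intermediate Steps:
O(-210, -200)/((-30*(-1418))) = sqrt(93 - 200)/((-30*(-1418))) = sqrt(-107)/42540 = (I*sqrt(107))*(1/42540) = I*sqrt(107)/42540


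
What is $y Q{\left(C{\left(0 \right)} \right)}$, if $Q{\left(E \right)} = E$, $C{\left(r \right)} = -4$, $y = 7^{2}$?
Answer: $-196$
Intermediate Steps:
$y = 49$
$y Q{\left(C{\left(0 \right)} \right)} = 49 \left(-4\right) = -196$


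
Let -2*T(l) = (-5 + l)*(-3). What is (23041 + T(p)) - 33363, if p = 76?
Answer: -20431/2 ≈ -10216.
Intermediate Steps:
T(l) = -15/2 + 3*l/2 (T(l) = -(-5 + l)*(-3)/2 = -(15 - 3*l)/2 = -15/2 + 3*l/2)
(23041 + T(p)) - 33363 = (23041 + (-15/2 + (3/2)*76)) - 33363 = (23041 + (-15/2 + 114)) - 33363 = (23041 + 213/2) - 33363 = 46295/2 - 33363 = -20431/2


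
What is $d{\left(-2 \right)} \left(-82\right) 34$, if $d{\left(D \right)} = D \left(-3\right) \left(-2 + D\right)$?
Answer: $66912$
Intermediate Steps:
$d{\left(D \right)} = - 3 D \left(-2 + D\right)$
$d{\left(-2 \right)} \left(-82\right) 34 = 3 \left(-2\right) \left(2 - -2\right) \left(-82\right) 34 = 3 \left(-2\right) \left(2 + 2\right) \left(-82\right) 34 = 3 \left(-2\right) 4 \left(-82\right) 34 = \left(-24\right) \left(-82\right) 34 = 1968 \cdot 34 = 66912$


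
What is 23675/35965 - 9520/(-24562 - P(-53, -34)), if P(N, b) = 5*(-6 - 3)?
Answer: 184565355/176350781 ≈ 1.0466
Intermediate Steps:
P(N, b) = -45 (P(N, b) = 5*(-9) = -45)
23675/35965 - 9520/(-24562 - P(-53, -34)) = 23675/35965 - 9520/(-24562 - 1*(-45)) = 23675*(1/35965) - 9520/(-24562 + 45) = 4735/7193 - 9520/(-24517) = 4735/7193 - 9520*(-1/24517) = 4735/7193 + 9520/24517 = 184565355/176350781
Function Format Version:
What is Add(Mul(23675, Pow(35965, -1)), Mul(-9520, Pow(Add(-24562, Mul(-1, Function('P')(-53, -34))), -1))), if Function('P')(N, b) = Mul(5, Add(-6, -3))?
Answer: Rational(184565355, 176350781) ≈ 1.0466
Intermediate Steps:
Function('P')(N, b) = -45 (Function('P')(N, b) = Mul(5, -9) = -45)
Add(Mul(23675, Pow(35965, -1)), Mul(-9520, Pow(Add(-24562, Mul(-1, Function('P')(-53, -34))), -1))) = Add(Mul(23675, Pow(35965, -1)), Mul(-9520, Pow(Add(-24562, Mul(-1, -45)), -1))) = Add(Mul(23675, Rational(1, 35965)), Mul(-9520, Pow(Add(-24562, 45), -1))) = Add(Rational(4735, 7193), Mul(-9520, Pow(-24517, -1))) = Add(Rational(4735, 7193), Mul(-9520, Rational(-1, 24517))) = Add(Rational(4735, 7193), Rational(9520, 24517)) = Rational(184565355, 176350781)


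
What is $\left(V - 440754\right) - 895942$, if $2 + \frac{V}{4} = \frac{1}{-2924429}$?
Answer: $- \frac{3909095942020}{2924429} \approx -1.3367 \cdot 10^{6}$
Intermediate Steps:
$V = - \frac{23395436}{2924429}$ ($V = -8 + \frac{4}{-2924429} = -8 + 4 \left(- \frac{1}{2924429}\right) = -8 - \frac{4}{2924429} = - \frac{23395436}{2924429} \approx -8.0$)
$\left(V - 440754\right) - 895942 = \left(- \frac{23395436}{2924429} - 440754\right) - 895942 = - \frac{1288977174902}{2924429} - 895942 = - \frac{3909095942020}{2924429}$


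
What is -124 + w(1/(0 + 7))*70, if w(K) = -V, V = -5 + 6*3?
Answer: -1034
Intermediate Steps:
V = 13 (V = -5 + 18 = 13)
w(K) = -13 (w(K) = -1*13 = -13)
-124 + w(1/(0 + 7))*70 = -124 - 13*70 = -124 - 910 = -1034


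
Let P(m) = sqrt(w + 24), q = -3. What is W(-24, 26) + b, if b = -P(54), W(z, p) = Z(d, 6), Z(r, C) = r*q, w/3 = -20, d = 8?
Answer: -24 - 6*I ≈ -24.0 - 6.0*I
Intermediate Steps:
w = -60 (w = 3*(-20) = -60)
P(m) = 6*I (P(m) = sqrt(-60 + 24) = sqrt(-36) = 6*I)
Z(r, C) = -3*r (Z(r, C) = r*(-3) = -3*r)
W(z, p) = -24 (W(z, p) = -3*8 = -24)
b = -6*I ≈ -6.0*I
W(-24, 26) + b = -24 - 6*I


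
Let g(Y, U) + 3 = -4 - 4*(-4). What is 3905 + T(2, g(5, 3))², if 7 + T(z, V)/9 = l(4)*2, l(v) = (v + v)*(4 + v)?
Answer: 1189826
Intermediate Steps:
l(v) = 2*v*(4 + v) (l(v) = (2*v)*(4 + v) = 2*v*(4 + v))
g(Y, U) = 9 (g(Y, U) = -3 + (-4 - 4*(-4)) = -3 + (-4 + 16) = -3 + 12 = 9)
T(z, V) = 1089 (T(z, V) = -63 + 9*((2*4*(4 + 4))*2) = -63 + 9*((2*4*8)*2) = -63 + 9*(64*2) = -63 + 9*128 = -63 + 1152 = 1089)
3905 + T(2, g(5, 3))² = 3905 + 1089² = 3905 + 1185921 = 1189826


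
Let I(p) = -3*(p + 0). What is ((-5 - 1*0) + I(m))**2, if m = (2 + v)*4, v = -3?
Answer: 49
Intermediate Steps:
m = -4 (m = (2 - 3)*4 = -1*4 = -4)
I(p) = -3*p
((-5 - 1*0) + I(m))**2 = ((-5 - 1*0) - 3*(-4))**2 = ((-5 + 0) + 12)**2 = (-5 + 12)**2 = 7**2 = 49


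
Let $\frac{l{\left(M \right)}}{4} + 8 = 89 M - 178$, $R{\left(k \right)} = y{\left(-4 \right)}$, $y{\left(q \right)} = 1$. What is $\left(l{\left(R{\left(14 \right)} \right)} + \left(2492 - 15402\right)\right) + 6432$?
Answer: $-6866$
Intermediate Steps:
$R{\left(k \right)} = 1$
$l{\left(M \right)} = -744 + 356 M$ ($l{\left(M \right)} = -32 + 4 \left(89 M - 178\right) = -32 + 4 \left(-178 + 89 M\right) = -32 + \left(-712 + 356 M\right) = -744 + 356 M$)
$\left(l{\left(R{\left(14 \right)} \right)} + \left(2492 - 15402\right)\right) + 6432 = \left(\left(-744 + 356 \cdot 1\right) + \left(2492 - 15402\right)\right) + 6432 = \left(\left(-744 + 356\right) + \left(2492 - 15402\right)\right) + 6432 = \left(-388 - 12910\right) + 6432 = -13298 + 6432 = -6866$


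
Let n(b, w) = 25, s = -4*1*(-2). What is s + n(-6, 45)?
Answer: 33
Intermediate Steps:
s = 8 (s = -4*(-2) = 8)
s + n(-6, 45) = 8 + 25 = 33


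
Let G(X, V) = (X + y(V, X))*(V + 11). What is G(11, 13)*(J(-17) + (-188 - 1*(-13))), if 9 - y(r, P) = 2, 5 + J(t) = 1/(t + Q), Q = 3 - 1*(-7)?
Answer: -544752/7 ≈ -77822.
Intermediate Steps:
Q = 10 (Q = 3 + 7 = 10)
J(t) = -5 + 1/(10 + t) (J(t) = -5 + 1/(t + 10) = -5 + 1/(10 + t))
y(r, P) = 7 (y(r, P) = 9 - 1*2 = 9 - 2 = 7)
G(X, V) = (7 + X)*(11 + V) (G(X, V) = (X + 7)*(V + 11) = (7 + X)*(11 + V))
G(11, 13)*(J(-17) + (-188 - 1*(-13))) = (77 + 7*13 + 11*11 + 13*11)*((-49 - 5*(-17))/(10 - 17) + (-188 - 1*(-13))) = (77 + 91 + 121 + 143)*((-49 + 85)/(-7) + (-188 + 13)) = 432*(-1/7*36 - 175) = 432*(-36/7 - 175) = 432*(-1261/7) = -544752/7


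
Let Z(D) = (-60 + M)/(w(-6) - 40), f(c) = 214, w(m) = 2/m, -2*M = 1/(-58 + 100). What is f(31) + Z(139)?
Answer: 730073/3388 ≈ 215.49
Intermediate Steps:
M = -1/84 (M = -1/(2*(-58 + 100)) = -½/42 = -½*1/42 = -1/84 ≈ -0.011905)
Z(D) = 5041/3388 (Z(D) = (-60 - 1/84)/(2/(-6) - 40) = -5041/(84*(2*(-⅙) - 40)) = -5041/(84*(-⅓ - 40)) = -5041/(84*(-121/3)) = -5041/84*(-3/121) = 5041/3388)
f(31) + Z(139) = 214 + 5041/3388 = 730073/3388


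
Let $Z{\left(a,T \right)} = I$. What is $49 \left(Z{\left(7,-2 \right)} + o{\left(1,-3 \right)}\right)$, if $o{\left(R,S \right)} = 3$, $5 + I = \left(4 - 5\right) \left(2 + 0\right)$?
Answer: $-196$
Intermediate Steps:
$I = -7$ ($I = -5 + \left(4 - 5\right) \left(2 + 0\right) = -5 - 2 = -7$)
$Z{\left(a,T \right)} = -7$
$49 \left(Z{\left(7,-2 \right)} + o{\left(1,-3 \right)}\right) = 49 \left(-7 + 3\right) = 49 \left(-4\right) = -196$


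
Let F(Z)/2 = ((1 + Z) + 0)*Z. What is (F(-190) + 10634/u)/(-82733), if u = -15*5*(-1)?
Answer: -5397134/6204975 ≈ -0.86981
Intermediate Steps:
u = 75 (u = -75*(-1) = 75)
F(Z) = 2*Z*(1 + Z) (F(Z) = 2*(((1 + Z) + 0)*Z) = 2*((1 + Z)*Z) = 2*(Z*(1 + Z)) = 2*Z*(1 + Z))
(F(-190) + 10634/u)/(-82733) = (2*(-190)*(1 - 190) + 10634/75)/(-82733) = (2*(-190)*(-189) + 10634*(1/75))*(-1/82733) = (71820 + 10634/75)*(-1/82733) = (5397134/75)*(-1/82733) = -5397134/6204975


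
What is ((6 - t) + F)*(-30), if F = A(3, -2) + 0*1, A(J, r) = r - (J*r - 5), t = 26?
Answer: 330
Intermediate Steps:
A(J, r) = 5 + r - J*r (A(J, r) = r - (-5 + J*r) = r + (5 - J*r) = 5 + r - J*r)
F = 9 (F = (5 - 2 - 1*3*(-2)) + 0*1 = (5 - 2 + 6) + 0 = 9 + 0 = 9)
((6 - t) + F)*(-30) = ((6 - 1*26) + 9)*(-30) = ((6 - 26) + 9)*(-30) = (-20 + 9)*(-30) = -11*(-30) = 330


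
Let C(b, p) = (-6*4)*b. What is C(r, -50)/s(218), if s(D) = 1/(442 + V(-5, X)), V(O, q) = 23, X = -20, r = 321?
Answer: -3582360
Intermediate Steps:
C(b, p) = -24*b
s(D) = 1/465 (s(D) = 1/(442 + 23) = 1/465)
C(r, -50)/s(218) = (-24*321)/(1/465) = -7704*465 = -3582360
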